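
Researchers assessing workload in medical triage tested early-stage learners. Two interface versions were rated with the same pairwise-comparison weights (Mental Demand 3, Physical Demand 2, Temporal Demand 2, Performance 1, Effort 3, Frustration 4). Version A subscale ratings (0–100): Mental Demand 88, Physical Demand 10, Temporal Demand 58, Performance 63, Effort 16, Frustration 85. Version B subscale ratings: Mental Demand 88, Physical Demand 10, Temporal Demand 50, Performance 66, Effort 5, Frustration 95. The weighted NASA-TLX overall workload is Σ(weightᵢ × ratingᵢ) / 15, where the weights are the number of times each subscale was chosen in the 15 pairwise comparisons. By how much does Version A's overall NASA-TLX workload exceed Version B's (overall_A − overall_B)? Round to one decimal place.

Version A weighted sum = 3·88 + 2·10 + 2·58 + 1·63 + 3·16 + 4·85 = 264 + 20 + 116 + 63 + 48 + 340 = 851; overall_A = 851/15 = 56.7333.
Version B weighted sum = 3·88 + 2·10 + 2·50 + 1·66 + 3·5 + 4·95 = 264 + 20 + 100 + 66 + 15 + 380 = 845; overall_B = 845/15 = 56.3333.
Difference = 56.7333 − 56.3333 = 0.4000 ≈ 0.4.

0.4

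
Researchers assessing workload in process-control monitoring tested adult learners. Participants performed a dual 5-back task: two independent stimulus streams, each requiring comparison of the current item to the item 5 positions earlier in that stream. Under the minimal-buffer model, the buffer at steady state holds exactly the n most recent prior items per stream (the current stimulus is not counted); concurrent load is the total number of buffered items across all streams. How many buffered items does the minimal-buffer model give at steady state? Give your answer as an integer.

Each stream's buffer holds its 5 most recent prior items.
Two independent streams: 2 × 5 = 10 buffered items at steady state.

10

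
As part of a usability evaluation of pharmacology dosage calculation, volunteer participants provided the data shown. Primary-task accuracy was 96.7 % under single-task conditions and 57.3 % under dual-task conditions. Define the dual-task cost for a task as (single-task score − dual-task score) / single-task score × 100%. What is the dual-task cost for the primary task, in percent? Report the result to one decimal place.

Cost = (96.7 − 57.3) / 96.7 × 100%
     = 39.4000 / 96.7 × 100% = 40.7446%.
≈ 40.7%.

40.7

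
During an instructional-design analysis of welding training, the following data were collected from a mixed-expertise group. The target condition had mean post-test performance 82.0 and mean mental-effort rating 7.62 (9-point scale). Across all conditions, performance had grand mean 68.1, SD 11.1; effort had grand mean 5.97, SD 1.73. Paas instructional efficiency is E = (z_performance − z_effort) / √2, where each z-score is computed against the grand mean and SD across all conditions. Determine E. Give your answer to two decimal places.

z_performance = (82.0 − 68.1) / 11.1 = 13.9000 / 11.1 = 1.2523.
z_effort = (7.62 − 5.97) / 1.73 = 1.6500 / 1.73 = 0.9538.
z_P − z_E = 1.2523 − 0.9538 = 0.2985.
E = 0.2985 / √2 = 0.2985 / 1.41421 = 0.2111 ≈ 0.21.

0.21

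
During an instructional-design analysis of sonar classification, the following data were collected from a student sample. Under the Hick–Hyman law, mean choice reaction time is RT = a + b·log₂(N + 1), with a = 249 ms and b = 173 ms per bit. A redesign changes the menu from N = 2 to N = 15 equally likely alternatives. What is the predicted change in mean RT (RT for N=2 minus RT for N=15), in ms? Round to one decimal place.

-417.8

RT(2) = 249 + 173·log₂(3) = 249 + 173·1.5850 = 523.2050 ms.
RT(15) = 249 + 173·log₂(16) = 249 + 173·4.0000 = 941.0000 ms.
Difference = 523.2050 − 941.0000 = -417.7950 ≈ -417.8 ms.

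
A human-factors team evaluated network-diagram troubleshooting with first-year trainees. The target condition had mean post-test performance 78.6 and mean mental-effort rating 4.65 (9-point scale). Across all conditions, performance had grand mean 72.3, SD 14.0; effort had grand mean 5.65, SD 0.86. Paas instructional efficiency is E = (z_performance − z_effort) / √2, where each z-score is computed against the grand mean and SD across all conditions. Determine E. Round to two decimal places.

1.14

z_performance = (78.6 − 72.3) / 14.0 = 6.3000 / 14.0 = 0.4500.
z_effort = (4.65 − 5.65) / 0.86 = -1.0000 / 0.86 = -1.1628.
z_P − z_E = 0.4500 − (-1.1628) = 1.6128.
E = 1.6128 / √2 = 1.6128 / 1.41421 = 1.1404 ≈ 1.14.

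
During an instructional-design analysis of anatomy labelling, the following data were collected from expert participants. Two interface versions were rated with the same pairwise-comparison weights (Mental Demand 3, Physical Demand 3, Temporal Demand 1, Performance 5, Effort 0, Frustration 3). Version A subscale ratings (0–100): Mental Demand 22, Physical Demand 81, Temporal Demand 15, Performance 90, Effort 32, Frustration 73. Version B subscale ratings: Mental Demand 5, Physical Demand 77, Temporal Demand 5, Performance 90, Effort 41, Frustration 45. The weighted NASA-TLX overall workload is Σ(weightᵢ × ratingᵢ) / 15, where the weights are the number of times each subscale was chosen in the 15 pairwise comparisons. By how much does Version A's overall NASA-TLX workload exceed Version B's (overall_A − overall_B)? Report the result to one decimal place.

Version A weighted sum = 3·22 + 3·81 + 1·15 + 5·90 + 0·32 + 3·73 = 66 + 243 + 15 + 450 + 0 + 219 = 993; overall_A = 993/15 = 66.2000.
Version B weighted sum = 3·5 + 3·77 + 1·5 + 5·90 + 0·41 + 3·45 = 15 + 231 + 5 + 450 + 0 + 135 = 836; overall_B = 836/15 = 55.7333.
Difference = 66.2000 − 55.7333 = 10.4667 ≈ 10.5.

10.5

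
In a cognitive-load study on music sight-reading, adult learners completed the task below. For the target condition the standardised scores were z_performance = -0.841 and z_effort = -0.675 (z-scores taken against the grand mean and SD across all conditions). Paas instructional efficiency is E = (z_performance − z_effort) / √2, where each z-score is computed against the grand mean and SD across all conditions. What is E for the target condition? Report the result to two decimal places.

z_P − z_E = -0.841 − (-0.675) = -0.1660.
E = -0.1660 / √2 = -0.1660 / 1.41421 = -0.1174 ≈ -0.12.

-0.12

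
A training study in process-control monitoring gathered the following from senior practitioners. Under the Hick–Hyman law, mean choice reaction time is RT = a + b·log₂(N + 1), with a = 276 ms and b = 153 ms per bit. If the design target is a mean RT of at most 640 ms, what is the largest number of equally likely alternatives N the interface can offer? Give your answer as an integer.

4

Set 276 + 153·log₂(N + 1) ≤ 640.
log₂(N + 1) ≤ (640 − 276) / 153 = 2.3791.
N + 1 ≤ 2^2.3791 = 5.2021.
N ≤ 4.2021, so the largest integer N is 4.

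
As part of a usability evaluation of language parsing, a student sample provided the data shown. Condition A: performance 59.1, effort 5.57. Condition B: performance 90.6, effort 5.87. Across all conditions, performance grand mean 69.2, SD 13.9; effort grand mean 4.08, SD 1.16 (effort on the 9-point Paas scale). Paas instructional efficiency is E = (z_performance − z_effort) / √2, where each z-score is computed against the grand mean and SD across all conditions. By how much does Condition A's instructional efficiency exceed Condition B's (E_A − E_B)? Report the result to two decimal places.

-1.42

Condition A: z_P = (59.1 − 69.2)/13.9 = -0.7266; z_E = (5.57 − 4.08)/1.16 = 1.2845; E_A = (-0.7266 − 1.2845)/√2 = -1.4221.
Condition B: z_P = (90.6 − 69.2)/13.9 = 1.5396; z_E = (5.87 − 4.08)/1.16 = 1.5431; E_B = (1.5396 − 1.5431)/√2 = -0.0025.
E_A − E_B = -1.4221 − (-0.0025) = -1.4196 ≈ -1.42.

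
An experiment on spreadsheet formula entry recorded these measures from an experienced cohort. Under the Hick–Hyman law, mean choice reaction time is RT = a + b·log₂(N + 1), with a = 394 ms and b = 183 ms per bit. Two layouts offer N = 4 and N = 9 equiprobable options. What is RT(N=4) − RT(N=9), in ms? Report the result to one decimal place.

RT(4) = 394 + 183·log₂(5) = 394 + 183·2.3219 = 818.9077 ms.
RT(9) = 394 + 183·log₂(10) = 394 + 183·3.3219 = 1001.9077 ms.
Difference = 818.9077 − 1001.9077 = -183.0000 ≈ -183.0 ms.

-183.0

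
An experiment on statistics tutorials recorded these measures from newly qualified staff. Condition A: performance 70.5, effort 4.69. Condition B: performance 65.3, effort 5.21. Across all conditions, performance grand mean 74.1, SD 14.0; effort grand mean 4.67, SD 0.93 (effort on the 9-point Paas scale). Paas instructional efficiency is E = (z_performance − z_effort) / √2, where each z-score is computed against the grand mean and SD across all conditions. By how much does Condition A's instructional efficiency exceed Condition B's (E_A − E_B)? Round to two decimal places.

Condition A: z_P = (70.5 − 74.1)/14.0 = -0.2571; z_E = (4.69 − 4.67)/0.93 = 0.0215; E_A = (-0.2571 − 0.0215)/√2 = -0.1970.
Condition B: z_P = (65.3 − 74.1)/14.0 = -0.6286; z_E = (5.21 − 4.67)/0.93 = 0.5806; E_B = (-0.6286 − 0.5806)/√2 = -0.8550.
E_A − E_B = -0.1970 − (-0.8550) = 0.6580 ≈ 0.66.

0.66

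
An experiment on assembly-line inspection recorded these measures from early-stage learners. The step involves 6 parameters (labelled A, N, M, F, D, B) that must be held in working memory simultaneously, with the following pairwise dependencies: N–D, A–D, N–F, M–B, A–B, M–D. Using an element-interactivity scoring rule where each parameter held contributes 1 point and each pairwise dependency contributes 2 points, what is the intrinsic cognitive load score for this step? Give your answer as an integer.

18

Count of parameters held simultaneously: 6.
Count of pairwise dependencies listed: 6.
Element contribution: 6 × 1 = 6.
Interaction contribution: 6 × 2 = 12.
Intrinsic load = 6 + 12 = 18.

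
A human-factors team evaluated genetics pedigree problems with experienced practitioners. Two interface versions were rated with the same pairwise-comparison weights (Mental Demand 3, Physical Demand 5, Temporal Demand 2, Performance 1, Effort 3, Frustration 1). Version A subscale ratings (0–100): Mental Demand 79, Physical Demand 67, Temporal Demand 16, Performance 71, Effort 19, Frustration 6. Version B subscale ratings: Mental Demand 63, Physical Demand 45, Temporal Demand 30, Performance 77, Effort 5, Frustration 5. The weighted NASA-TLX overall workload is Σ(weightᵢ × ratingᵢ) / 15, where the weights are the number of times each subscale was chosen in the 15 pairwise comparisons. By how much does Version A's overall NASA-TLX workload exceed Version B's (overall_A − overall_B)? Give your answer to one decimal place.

Version A weighted sum = 3·79 + 5·67 + 2·16 + 1·71 + 3·19 + 1·6 = 237 + 335 + 32 + 71 + 57 + 6 = 738; overall_A = 738/15 = 49.2000.
Version B weighted sum = 3·63 + 5·45 + 2·30 + 1·77 + 3·5 + 1·5 = 189 + 225 + 60 + 77 + 15 + 5 = 571; overall_B = 571/15 = 38.0667.
Difference = 49.2000 − 38.0667 = 11.1333 ≈ 11.1.

11.1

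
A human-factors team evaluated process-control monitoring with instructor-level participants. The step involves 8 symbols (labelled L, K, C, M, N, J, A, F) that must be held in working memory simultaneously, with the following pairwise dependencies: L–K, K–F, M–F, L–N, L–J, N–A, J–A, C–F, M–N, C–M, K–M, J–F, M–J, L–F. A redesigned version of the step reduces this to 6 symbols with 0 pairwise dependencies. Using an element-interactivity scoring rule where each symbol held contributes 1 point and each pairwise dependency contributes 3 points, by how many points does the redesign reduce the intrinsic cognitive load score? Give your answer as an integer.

Original: 8 × 1 + 14 × 3 = 8 + 42 = 50.
Redesigned: 6 × 1 + 0 × 3 = 6 + 0 = 6.
Reduction = 50 − 6 = 44.

44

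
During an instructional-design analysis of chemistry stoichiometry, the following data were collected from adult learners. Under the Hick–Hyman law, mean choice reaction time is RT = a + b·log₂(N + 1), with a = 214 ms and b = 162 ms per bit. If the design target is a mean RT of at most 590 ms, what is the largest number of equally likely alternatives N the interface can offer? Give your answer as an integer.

3

Set 214 + 162·log₂(N + 1) ≤ 590.
log₂(N + 1) ≤ (590 − 214) / 162 = 2.3210.
N + 1 ≤ 2^2.3210 = 4.9968.
N ≤ 3.9968, so the largest integer N is 3.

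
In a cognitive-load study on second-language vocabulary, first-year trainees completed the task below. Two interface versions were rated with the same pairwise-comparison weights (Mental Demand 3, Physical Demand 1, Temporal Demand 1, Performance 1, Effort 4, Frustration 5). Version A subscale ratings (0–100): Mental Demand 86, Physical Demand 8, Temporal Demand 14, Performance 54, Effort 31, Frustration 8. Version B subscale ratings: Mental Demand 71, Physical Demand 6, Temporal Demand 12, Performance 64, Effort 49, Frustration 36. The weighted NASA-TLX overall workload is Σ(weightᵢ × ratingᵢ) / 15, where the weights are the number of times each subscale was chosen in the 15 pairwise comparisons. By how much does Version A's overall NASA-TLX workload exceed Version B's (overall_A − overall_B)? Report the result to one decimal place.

-11.5

Version A weighted sum = 3·86 + 1·8 + 1·14 + 1·54 + 4·31 + 5·8 = 258 + 8 + 14 + 54 + 124 + 40 = 498; overall_A = 498/15 = 33.2000.
Version B weighted sum = 3·71 + 1·6 + 1·12 + 1·64 + 4·49 + 5·36 = 213 + 6 + 12 + 64 + 196 + 180 = 671; overall_B = 671/15 = 44.7333.
Difference = 33.2000 − 44.7333 = -11.5333 ≈ -11.5.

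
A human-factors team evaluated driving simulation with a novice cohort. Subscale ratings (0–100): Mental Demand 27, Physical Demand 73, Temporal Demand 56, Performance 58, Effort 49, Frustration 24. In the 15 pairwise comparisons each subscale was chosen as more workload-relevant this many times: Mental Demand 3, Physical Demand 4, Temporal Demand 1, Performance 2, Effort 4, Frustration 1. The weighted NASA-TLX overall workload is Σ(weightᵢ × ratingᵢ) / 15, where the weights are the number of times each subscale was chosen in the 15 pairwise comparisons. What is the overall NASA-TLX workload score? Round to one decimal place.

51.0

The tallies are the weights (they sum to 15).
Weighted sum = 3·27 + 4·73 + 1·56 + 2·58 + 4·49 + 1·24
            = 81 + 292 + 56 + 116 + 196 + 24 = 765.
Overall workload = 765 / 15 = 51.0000 ≈ 51.0.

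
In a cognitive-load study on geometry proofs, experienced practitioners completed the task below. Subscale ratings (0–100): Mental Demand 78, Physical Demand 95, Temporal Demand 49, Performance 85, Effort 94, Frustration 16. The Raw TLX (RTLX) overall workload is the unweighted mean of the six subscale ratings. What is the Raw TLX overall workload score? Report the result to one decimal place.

69.5

Sum of ratings = 78 + 95 + 49 + 85 + 94 + 16 = 417.
RTLX = 417 / 6 = 69.5000 ≈ 69.5.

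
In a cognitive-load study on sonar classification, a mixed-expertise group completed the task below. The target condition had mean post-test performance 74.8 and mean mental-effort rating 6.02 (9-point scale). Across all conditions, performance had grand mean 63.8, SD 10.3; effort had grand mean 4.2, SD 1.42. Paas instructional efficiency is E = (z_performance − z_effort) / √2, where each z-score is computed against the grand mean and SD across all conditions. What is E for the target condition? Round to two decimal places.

-0.15

z_performance = (74.8 − 63.8) / 10.3 = 11.0000 / 10.3 = 1.0680.
z_effort = (6.02 − 4.2) / 1.42 = 1.8200 / 1.42 = 1.2817.
z_P − z_E = 1.0680 − 1.2817 = -0.2137.
E = -0.2137 / √2 = -0.2137 / 1.41421 = -0.1511 ≈ -0.15.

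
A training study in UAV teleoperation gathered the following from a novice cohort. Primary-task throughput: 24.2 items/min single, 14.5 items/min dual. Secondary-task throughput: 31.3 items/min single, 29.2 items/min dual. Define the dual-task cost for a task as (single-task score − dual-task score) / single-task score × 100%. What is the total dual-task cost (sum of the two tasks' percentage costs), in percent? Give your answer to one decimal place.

Primary cost = (24.2 − 14.5) / 24.2 × 100% = 40.0826%.
Secondary cost = (31.3 − 29.2) / 31.3 × 100% = 6.7093%.
Total = 40.0826% + 6.7093% = 46.7919% ≈ 46.8%.

46.8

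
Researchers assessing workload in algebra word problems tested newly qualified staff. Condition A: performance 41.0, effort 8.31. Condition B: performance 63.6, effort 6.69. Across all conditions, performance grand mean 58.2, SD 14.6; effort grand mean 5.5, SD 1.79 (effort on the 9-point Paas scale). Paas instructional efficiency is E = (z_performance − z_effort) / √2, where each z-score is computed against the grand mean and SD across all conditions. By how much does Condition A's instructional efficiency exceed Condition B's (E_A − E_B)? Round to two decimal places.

-1.73

Condition A: z_P = (41.0 − 58.2)/14.6 = -1.1781; z_E = (8.31 − 5.5)/1.79 = 1.5698; E_A = (-1.1781 − 1.5698)/√2 = -1.9431.
Condition B: z_P = (63.6 − 58.2)/14.6 = 0.3699; z_E = (6.69 − 5.5)/1.79 = 0.6648; E_B = (0.3699 − 0.6648)/√2 = -0.2085.
E_A − E_B = -1.9431 − (-0.2085) = -1.7346 ≈ -1.73.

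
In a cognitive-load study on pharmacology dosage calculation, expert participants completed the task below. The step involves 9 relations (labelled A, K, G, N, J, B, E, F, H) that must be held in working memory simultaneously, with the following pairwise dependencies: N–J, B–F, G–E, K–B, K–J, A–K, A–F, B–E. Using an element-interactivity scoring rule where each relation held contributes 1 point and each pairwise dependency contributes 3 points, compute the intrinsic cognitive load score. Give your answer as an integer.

Count of relations held simultaneously: 9.
Count of pairwise dependencies listed: 8.
Element contribution: 9 × 1 = 9.
Interaction contribution: 8 × 3 = 24.
Intrinsic load = 9 + 24 = 33.

33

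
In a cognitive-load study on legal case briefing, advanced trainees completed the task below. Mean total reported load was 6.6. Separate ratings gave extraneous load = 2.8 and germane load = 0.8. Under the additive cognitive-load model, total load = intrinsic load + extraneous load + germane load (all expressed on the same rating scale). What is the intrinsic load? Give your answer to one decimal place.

intrinsic load = total − extraneous − germane
             = 6.6 − 2.8 − 0.8 = 3.0.

3.0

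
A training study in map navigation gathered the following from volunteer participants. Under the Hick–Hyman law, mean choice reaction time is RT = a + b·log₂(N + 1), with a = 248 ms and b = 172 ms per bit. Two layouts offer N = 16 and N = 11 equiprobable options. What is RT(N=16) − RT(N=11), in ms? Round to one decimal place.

RT(16) = 248 + 172·log₂(17) = 248 + 172·4.0875 = 951.0500 ms.
RT(11) = 248 + 172·log₂(12) = 248 + 172·3.5850 = 864.6200 ms.
Difference = 951.0500 − 864.6200 = 86.4300 ≈ 86.4 ms.

86.4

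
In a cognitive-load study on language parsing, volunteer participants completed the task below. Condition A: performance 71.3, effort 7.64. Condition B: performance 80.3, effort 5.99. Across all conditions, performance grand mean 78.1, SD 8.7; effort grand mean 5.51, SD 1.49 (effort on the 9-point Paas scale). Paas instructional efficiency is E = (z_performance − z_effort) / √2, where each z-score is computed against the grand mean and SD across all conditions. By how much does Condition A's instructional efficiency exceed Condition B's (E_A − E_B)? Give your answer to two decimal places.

-1.51

Condition A: z_P = (71.3 − 78.1)/8.7 = -0.7816; z_E = (7.64 − 5.51)/1.49 = 1.4295; E_A = (-0.7816 − 1.4295)/√2 = -1.5635.
Condition B: z_P = (80.3 − 78.1)/8.7 = 0.2529; z_E = (5.99 − 5.51)/1.49 = 0.3221; E_B = (0.2529 − 0.3221)/√2 = -0.0489.
E_A − E_B = -1.5635 − (-0.0489) = -1.5146 ≈ -1.51.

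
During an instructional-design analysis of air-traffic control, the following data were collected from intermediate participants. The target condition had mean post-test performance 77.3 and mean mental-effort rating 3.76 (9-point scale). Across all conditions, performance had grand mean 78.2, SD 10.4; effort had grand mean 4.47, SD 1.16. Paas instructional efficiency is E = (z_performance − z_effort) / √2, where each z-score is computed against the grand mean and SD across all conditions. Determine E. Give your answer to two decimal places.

0.37

z_performance = (77.3 − 78.2) / 10.4 = -0.9000 / 10.4 = -0.0865.
z_effort = (3.76 − 4.47) / 1.16 = -0.7100 / 1.16 = -0.6121.
z_P − z_E = -0.0865 − (-0.6121) = 0.5256.
E = 0.5256 / √2 = 0.5256 / 1.41421 = 0.3717 ≈ 0.37.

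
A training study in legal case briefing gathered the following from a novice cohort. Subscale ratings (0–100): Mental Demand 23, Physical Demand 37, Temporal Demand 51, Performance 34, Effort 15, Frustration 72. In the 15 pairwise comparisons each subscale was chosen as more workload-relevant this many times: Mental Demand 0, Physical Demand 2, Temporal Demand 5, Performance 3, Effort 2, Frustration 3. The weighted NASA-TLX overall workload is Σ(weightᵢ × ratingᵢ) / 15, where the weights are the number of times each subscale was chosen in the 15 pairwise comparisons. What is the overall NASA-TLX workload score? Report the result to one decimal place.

The tallies are the weights (they sum to 15).
Weighted sum = 0·23 + 2·37 + 5·51 + 3·34 + 2·15 + 3·72
            = 0 + 74 + 255 + 102 + 30 + 216 = 677.
Overall workload = 677 / 15 = 45.1333 ≈ 45.1.

45.1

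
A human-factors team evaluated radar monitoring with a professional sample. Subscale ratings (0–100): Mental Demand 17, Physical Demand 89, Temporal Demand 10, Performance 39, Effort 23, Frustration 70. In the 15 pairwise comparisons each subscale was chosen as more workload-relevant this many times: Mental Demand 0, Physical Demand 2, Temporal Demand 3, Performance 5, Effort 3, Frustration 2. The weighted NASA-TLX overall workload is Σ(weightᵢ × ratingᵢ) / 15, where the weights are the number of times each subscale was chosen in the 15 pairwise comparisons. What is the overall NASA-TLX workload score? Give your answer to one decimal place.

The tallies are the weights (they sum to 15).
Weighted sum = 0·17 + 2·89 + 3·10 + 5·39 + 3·23 + 2·70
            = 0 + 178 + 30 + 195 + 69 + 140 = 612.
Overall workload = 612 / 15 = 40.8000 ≈ 40.8.

40.8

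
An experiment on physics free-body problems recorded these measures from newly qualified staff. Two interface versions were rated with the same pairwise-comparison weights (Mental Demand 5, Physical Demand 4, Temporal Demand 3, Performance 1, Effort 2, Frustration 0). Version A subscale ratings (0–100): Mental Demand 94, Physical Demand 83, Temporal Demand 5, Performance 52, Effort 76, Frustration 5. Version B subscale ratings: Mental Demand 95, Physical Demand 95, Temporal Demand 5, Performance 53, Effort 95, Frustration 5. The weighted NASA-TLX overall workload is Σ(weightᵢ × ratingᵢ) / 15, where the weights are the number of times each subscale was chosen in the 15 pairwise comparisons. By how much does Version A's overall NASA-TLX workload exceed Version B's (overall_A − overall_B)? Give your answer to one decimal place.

-6.1

Version A weighted sum = 5·94 + 4·83 + 3·5 + 1·52 + 2·76 + 0·5 = 470 + 332 + 15 + 52 + 152 + 0 = 1021; overall_A = 1021/15 = 68.0667.
Version B weighted sum = 5·95 + 4·95 + 3·5 + 1·53 + 2·95 + 0·5 = 475 + 380 + 15 + 53 + 190 + 0 = 1113; overall_B = 1113/15 = 74.2000.
Difference = 68.0667 − 74.2000 = -6.1333 ≈ -6.1.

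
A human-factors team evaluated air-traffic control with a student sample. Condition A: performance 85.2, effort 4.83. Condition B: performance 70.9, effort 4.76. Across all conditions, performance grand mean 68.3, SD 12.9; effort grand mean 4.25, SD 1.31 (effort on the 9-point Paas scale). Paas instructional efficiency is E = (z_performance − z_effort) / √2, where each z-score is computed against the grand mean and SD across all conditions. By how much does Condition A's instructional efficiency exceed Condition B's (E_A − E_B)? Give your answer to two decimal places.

Condition A: z_P = (85.2 − 68.3)/12.9 = 1.3101; z_E = (4.83 − 4.25)/1.31 = 0.4427; E_A = (1.3101 − 0.4427)/√2 = 0.6133.
Condition B: z_P = (70.9 − 68.3)/12.9 = 0.2016; z_E = (4.76 − 4.25)/1.31 = 0.3893; E_B = (0.2016 − 0.3893)/√2 = -0.1327.
E_A − E_B = 0.6133 − (-0.1327) = 0.7460 ≈ 0.75.

0.75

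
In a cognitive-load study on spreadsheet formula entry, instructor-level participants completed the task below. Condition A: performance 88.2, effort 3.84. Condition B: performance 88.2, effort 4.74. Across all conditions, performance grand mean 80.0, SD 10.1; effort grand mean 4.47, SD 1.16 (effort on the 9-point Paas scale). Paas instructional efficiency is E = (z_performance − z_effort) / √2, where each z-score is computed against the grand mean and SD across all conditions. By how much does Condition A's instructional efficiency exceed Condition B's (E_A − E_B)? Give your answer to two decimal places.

Condition A: z_P = (88.2 − 80.0)/10.1 = 0.8119; z_E = (3.84 − 4.47)/1.16 = -0.5431; E_A = (0.8119 − (-0.5431))/√2 = 0.9581.
Condition B: z_P = (88.2 − 80.0)/10.1 = 0.8119; z_E = (4.74 − 4.47)/1.16 = 0.2328; E_B = (0.8119 − 0.2328)/√2 = 0.4095.
E_A − E_B = 0.9581 − 0.4095 = 0.5486 ≈ 0.55.

0.55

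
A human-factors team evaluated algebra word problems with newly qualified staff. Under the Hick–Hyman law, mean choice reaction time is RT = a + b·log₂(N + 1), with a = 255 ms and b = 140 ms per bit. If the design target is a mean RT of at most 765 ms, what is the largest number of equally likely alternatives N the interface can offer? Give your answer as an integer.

11

Set 255 + 140·log₂(N + 1) ≤ 765.
log₂(N + 1) ≤ (765 − 255) / 140 = 3.6429.
N + 1 ≤ 2^3.6429 = 12.4917.
N ≤ 11.4917, so the largest integer N is 11.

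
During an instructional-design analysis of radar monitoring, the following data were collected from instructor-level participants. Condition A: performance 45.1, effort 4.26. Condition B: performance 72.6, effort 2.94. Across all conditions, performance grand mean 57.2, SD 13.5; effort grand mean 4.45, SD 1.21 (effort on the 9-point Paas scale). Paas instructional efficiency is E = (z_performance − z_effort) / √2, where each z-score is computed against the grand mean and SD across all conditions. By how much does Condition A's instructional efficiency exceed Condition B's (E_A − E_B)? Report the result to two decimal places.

-2.21

Condition A: z_P = (45.1 − 57.2)/13.5 = -0.8963; z_E = (4.26 − 4.45)/1.21 = -0.1570; E_A = (-0.8963 − (-0.1570))/√2 = -0.5228.
Condition B: z_P = (72.6 − 57.2)/13.5 = 1.1407; z_E = (2.94 − 4.45)/1.21 = -1.2479; E_B = (1.1407 − (-1.2479))/√2 = 1.6890.
E_A − E_B = -0.5228 − 1.6890 = -2.2118 ≈ -2.21.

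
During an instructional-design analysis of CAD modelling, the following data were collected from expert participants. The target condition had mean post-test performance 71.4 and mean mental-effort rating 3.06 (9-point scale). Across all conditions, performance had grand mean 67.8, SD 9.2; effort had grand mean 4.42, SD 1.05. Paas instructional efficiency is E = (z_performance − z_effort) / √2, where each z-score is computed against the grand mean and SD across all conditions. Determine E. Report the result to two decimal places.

1.19

z_performance = (71.4 − 67.8) / 9.2 = 3.6000 / 9.2 = 0.3913.
z_effort = (3.06 − 4.42) / 1.05 = -1.3600 / 1.05 = -1.2952.
z_P − z_E = 0.3913 − (-1.2952) = 1.6865.
E = 1.6865 / √2 = 1.6865 / 1.41421 = 1.1925 ≈ 1.19.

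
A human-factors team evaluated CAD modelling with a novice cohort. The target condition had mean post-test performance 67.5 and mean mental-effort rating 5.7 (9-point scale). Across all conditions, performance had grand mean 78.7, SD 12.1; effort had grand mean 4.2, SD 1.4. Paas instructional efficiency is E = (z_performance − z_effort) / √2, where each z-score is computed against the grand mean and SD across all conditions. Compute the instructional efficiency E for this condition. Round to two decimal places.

-1.41

z_performance = (67.5 − 78.7) / 12.1 = -11.2000 / 12.1 = -0.9256.
z_effort = (5.7 − 4.2) / 1.4 = 1.5000 / 1.4 = 1.0714.
z_P − z_E = -0.9256 − 1.0714 = -1.9970.
E = -1.9970 / √2 = -1.9970 / 1.41421 = -1.4121 ≈ -1.41.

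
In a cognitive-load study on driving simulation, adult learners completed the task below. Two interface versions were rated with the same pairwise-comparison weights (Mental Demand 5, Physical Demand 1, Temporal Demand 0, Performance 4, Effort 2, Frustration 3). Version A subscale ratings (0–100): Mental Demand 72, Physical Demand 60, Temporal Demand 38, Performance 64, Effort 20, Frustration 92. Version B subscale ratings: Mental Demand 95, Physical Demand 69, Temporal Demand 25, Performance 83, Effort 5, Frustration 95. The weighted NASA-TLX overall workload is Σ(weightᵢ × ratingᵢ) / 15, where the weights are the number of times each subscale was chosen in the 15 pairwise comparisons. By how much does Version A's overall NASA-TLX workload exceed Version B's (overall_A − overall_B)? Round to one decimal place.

-11.9

Version A weighted sum = 5·72 + 1·60 + 0·38 + 4·64 + 2·20 + 3·92 = 360 + 60 + 0 + 256 + 40 + 276 = 992; overall_A = 992/15 = 66.1333.
Version B weighted sum = 5·95 + 1·69 + 0·25 + 4·83 + 2·5 + 3·95 = 475 + 69 + 0 + 332 + 10 + 285 = 1171; overall_B = 1171/15 = 78.0667.
Difference = 66.1333 − 78.0667 = -11.9334 ≈ -11.9.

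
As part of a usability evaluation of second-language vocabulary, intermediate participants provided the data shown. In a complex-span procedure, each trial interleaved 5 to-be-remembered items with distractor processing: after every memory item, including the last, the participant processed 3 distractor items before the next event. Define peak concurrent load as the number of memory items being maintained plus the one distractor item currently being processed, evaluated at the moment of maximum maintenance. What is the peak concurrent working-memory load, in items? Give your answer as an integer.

Maintenance is greatest during the distractor(s) after memory item 5: all 5 memory items are being held.
One distractor item is concurrently being processed.
Peak concurrent load = 5 + 1 = 6 items.

6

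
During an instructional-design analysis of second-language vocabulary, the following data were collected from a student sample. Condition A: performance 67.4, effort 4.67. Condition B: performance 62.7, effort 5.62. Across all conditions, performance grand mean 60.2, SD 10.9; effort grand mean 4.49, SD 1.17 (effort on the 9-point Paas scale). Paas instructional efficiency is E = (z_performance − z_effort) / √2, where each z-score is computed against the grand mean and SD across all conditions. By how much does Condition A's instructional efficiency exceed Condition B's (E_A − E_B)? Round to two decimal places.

Condition A: z_P = (67.4 − 60.2)/10.9 = 0.6606; z_E = (4.67 − 4.49)/1.17 = 0.1538; E_A = (0.6606 − 0.1538)/√2 = 0.3584.
Condition B: z_P = (62.7 − 60.2)/10.9 = 0.2294; z_E = (5.62 − 4.49)/1.17 = 0.9658; E_B = (0.2294 − 0.9658)/√2 = -0.5207.
E_A − E_B = 0.3584 − (-0.5207) = 0.8791 ≈ 0.88.

0.88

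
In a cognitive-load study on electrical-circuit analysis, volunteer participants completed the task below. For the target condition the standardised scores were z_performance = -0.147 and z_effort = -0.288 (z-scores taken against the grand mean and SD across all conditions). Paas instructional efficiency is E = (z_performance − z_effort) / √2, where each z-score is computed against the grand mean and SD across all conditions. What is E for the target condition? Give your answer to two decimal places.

z_P − z_E = -0.147 − (-0.288) = 0.1410.
E = 0.1410 / √2 = 0.1410 / 1.41421 = 0.0997 ≈ 0.10.

0.10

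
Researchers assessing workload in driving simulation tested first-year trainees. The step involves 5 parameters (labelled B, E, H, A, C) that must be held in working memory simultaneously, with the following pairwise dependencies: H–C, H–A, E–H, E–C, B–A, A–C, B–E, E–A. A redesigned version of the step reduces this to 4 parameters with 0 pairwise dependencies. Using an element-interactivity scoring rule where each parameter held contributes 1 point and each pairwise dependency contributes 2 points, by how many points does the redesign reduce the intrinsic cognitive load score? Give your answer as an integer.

17

Original: 5 × 1 + 8 × 2 = 5 + 16 = 21.
Redesigned: 4 × 1 + 0 × 2 = 4 + 0 = 4.
Reduction = 21 − 4 = 17.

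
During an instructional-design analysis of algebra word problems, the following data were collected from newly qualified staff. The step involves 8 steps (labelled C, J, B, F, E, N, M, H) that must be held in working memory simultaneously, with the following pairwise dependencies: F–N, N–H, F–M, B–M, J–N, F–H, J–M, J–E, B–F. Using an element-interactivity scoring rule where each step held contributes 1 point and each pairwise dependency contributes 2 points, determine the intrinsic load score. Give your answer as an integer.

26

Count of steps held simultaneously: 8.
Count of pairwise dependencies listed: 9.
Element contribution: 8 × 1 = 8.
Interaction contribution: 9 × 2 = 18.
Intrinsic load = 8 + 18 = 26.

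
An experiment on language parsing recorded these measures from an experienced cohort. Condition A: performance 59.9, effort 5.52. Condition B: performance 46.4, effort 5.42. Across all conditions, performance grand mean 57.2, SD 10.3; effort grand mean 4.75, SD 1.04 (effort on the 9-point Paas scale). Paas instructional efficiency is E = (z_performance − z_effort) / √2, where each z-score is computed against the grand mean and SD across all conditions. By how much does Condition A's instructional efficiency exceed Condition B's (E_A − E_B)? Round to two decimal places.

0.86

Condition A: z_P = (59.9 − 57.2)/10.3 = 0.2621; z_E = (5.52 − 4.75)/1.04 = 0.7404; E_A = (0.2621 − 0.7404)/√2 = -0.3382.
Condition B: z_P = (46.4 − 57.2)/10.3 = -1.0485; z_E = (5.42 − 4.75)/1.04 = 0.6442; E_B = (-1.0485 − 0.6442)/√2 = -1.1969.
E_A − E_B = -0.3382 − (-1.1969) = 0.8587 ≈ 0.86.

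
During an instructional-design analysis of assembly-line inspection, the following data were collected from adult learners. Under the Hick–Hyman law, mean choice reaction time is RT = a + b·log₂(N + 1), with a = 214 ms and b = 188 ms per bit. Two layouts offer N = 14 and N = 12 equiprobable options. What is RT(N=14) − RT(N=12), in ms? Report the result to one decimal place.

38.8

RT(14) = 214 + 188·log₂(15) = 214 + 188·3.9069 = 948.4972 ms.
RT(12) = 214 + 188·log₂(13) = 214 + 188·3.7004 = 909.6752 ms.
Difference = 948.4972 − 909.6752 = 38.8220 ≈ 38.8 ms.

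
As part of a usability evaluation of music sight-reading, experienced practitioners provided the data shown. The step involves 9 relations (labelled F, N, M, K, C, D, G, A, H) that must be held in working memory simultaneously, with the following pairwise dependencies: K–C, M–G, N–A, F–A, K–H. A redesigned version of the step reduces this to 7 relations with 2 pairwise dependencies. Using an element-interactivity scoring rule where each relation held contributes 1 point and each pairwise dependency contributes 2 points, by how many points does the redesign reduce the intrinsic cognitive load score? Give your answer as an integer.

8

Original: 9 × 1 + 5 × 2 = 9 + 10 = 19.
Redesigned: 7 × 1 + 2 × 2 = 7 + 4 = 11.
Reduction = 19 − 11 = 8.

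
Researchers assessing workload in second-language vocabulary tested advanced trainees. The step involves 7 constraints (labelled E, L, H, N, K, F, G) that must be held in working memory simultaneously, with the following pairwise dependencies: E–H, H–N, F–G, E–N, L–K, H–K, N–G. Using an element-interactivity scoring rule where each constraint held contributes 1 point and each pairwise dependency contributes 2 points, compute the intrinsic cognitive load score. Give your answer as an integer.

Count of constraints held simultaneously: 7.
Count of pairwise dependencies listed: 7.
Element contribution: 7 × 1 = 7.
Interaction contribution: 7 × 2 = 14.
Intrinsic load = 7 + 14 = 21.

21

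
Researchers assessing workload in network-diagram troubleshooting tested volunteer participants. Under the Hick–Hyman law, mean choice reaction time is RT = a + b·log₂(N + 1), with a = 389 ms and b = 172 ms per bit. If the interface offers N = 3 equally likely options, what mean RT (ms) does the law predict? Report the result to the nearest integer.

733

log₂(3 + 1) = log₂(4) = 2.0000.
RT = 389 + 172 × 2.0000 = 389 + 344.0000 = 733.0000 ms.
≈ 733 ms.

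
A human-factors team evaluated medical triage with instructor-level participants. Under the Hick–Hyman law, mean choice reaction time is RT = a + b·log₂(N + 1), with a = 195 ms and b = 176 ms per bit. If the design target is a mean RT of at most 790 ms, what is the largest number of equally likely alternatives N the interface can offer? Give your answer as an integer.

9

Set 195 + 176·log₂(N + 1) ≤ 790.
log₂(N + 1) ≤ (790 − 195) / 176 = 3.3807.
N + 1 ≤ 2^3.3807 = 10.4158.
N ≤ 9.4158, so the largest integer N is 9.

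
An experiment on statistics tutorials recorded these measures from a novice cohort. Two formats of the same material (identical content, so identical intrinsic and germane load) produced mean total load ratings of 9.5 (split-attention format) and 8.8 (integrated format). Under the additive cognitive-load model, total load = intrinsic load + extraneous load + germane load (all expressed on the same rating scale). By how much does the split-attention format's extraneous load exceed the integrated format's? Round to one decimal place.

Intrinsic and germane load are equal across formats, so the difference in total load equals the difference in extraneous load.
Extraneous-load difference = 9.5 − 8.8 = 0.7.

0.7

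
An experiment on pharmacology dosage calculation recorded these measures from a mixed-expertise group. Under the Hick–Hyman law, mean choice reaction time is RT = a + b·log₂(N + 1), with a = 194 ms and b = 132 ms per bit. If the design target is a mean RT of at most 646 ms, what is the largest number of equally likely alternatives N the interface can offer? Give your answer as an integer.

9

Set 194 + 132·log₂(N + 1) ≤ 646.
log₂(N + 1) ≤ (646 − 194) / 132 = 3.4242.
N + 1 ≤ 2^3.4242 = 10.7346.
N ≤ 9.7346, so the largest integer N is 9.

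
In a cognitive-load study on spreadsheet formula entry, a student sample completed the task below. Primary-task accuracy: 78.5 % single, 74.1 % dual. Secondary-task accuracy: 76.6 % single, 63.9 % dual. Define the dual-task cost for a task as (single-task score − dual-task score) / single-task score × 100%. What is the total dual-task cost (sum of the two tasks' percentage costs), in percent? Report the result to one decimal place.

Primary cost = (78.5 − 74.1) / 78.5 × 100% = 5.6051%.
Secondary cost = (76.6 − 63.9) / 76.6 × 100% = 16.5796%.
Total = 5.6051% + 16.5796% = 22.1847% ≈ 22.2%.

22.2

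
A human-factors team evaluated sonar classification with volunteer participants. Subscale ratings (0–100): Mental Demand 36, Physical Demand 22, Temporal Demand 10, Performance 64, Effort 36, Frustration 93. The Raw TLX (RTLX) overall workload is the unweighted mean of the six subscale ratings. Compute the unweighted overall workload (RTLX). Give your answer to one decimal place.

Sum of ratings = 36 + 22 + 10 + 64 + 36 + 93 = 261.
RTLX = 261 / 6 = 43.5000 ≈ 43.5.

43.5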